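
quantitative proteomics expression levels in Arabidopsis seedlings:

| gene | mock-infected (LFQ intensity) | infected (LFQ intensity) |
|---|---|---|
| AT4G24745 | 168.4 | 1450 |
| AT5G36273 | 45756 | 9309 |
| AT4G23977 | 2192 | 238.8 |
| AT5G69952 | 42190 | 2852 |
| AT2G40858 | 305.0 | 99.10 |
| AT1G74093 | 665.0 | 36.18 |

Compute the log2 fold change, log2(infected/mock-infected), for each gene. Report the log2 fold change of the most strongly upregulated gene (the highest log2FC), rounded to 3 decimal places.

3.106

log2(1450/168.4) = 3.106  (AT4G24745)
log2(9309/45756) = -2.297  (AT5G36273)
log2(238.8/2192) = -3.198  (AT4G23977)
log2(2852/42190) = -3.887  (AT5G69952)
log2(99.10/305.0) = -1.622  (AT2G40858)
log2(36.18/665.0) = -4.200  (AT1G74093)
AT4G24745 is most strongly upregulated.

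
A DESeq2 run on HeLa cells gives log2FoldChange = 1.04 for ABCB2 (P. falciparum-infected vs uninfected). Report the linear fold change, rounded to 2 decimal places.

2.06

Fold change = 2^(1.04) = 2.056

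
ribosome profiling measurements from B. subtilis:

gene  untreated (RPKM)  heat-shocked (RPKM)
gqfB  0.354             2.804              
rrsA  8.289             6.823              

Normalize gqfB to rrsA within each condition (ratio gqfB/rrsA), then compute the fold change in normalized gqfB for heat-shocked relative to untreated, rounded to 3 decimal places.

gqfB/rrsA (untreated) = 0.354 / 8.289 = 0.042707
gqfB/rrsA (heat-shocked) = 2.804 / 6.823 = 0.41096
Fold change = 0.41096 / 0.042707 = 9.6228

9.623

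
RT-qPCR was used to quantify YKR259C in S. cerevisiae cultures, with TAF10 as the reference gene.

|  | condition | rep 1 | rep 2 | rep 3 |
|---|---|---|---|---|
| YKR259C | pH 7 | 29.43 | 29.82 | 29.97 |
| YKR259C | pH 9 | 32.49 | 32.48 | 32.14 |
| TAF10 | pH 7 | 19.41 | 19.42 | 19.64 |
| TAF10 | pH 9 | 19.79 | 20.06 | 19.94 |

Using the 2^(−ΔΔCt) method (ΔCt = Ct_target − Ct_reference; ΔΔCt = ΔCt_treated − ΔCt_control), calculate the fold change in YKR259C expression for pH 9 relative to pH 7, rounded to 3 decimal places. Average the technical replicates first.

0.219

Mean Ct: YKR259C pH 7 29.740; YKR259C pH 9 32.370; TAF10 pH 7 19.490; TAF10 pH 9 19.930
ΔCt(pH 7) = 29.740 − 19.490 = 10.250
ΔCt(pH 9) = 32.370 − 19.930 = 12.440
ΔΔCt = 12.440 − 10.250 = 2.190
Fold change = 2^(−2.190) = 0.2192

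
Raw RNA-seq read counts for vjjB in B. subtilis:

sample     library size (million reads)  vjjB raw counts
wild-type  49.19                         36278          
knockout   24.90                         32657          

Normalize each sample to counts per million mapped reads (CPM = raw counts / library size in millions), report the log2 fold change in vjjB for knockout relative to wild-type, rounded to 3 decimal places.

CPM(wild-type) = 36278 / 49.19 = 737.5076
CPM(knockout) = 32657 / 24.90 = 1311.5261
Fold change = 1311.5261 / 737.5076 = 1.77832
log2(1.77832) = 0.8305

0.831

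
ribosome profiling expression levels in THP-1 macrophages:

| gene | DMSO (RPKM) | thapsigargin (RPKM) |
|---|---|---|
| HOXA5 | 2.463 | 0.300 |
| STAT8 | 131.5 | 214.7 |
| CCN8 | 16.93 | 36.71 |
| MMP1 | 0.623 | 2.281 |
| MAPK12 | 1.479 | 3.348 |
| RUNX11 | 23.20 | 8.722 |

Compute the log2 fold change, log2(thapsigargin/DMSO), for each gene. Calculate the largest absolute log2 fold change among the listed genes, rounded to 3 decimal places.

3.037

log2(0.300/2.463) = -3.037  (HOXA5)
log2(214.7/131.5) = 0.707  (STAT8)
log2(36.71/16.93) = 1.117  (CCN8)
log2(2.281/0.623) = 1.872  (MMP1)
log2(3.348/1.479) = 1.179  (MAPK12)
log2(8.722/23.20) = -1.411  (RUNX11)
The largest magnitude belongs to HOXA5.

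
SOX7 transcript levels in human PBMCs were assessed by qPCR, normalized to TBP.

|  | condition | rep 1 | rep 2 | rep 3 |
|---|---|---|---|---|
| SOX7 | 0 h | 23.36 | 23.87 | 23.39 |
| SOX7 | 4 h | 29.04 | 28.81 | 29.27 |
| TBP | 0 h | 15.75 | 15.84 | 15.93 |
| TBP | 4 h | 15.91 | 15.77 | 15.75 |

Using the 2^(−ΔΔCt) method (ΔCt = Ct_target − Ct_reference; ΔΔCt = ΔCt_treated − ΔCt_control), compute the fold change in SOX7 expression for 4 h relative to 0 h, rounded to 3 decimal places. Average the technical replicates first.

0.022

Mean Ct: SOX7 0 h 23.540; SOX7 4 h 29.040; TBP 0 h 15.840; TBP 4 h 15.810
ΔCt(0 h) = 23.540 − 15.840 = 7.700
ΔCt(4 h) = 29.040 − 15.810 = 13.230
ΔΔCt = 13.230 − 7.700 = 5.530
Fold change = 2^(−5.530) = 0.0216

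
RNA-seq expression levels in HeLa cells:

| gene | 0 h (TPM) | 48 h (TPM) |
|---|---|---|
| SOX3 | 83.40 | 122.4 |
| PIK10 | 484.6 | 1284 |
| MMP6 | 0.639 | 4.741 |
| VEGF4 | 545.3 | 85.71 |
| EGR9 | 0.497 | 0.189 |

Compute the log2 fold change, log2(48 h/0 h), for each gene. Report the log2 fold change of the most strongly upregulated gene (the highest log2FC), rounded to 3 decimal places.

log2(122.4/83.40) = 0.553  (SOX3)
log2(1284/484.6) = 1.406  (PIK10)
log2(4.741/0.639) = 2.891  (MMP6)
log2(85.71/545.3) = -2.670  (VEGF4)
log2(0.189/0.497) = -1.395  (EGR9)
MMP6 is most strongly upregulated.

2.891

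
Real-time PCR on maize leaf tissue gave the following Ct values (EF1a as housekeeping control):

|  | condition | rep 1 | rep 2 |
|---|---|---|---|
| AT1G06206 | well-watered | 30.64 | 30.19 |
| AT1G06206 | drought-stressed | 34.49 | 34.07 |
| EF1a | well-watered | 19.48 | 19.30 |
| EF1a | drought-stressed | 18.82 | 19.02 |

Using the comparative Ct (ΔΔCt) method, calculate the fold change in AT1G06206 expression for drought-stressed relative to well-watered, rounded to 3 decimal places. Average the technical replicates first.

Mean Ct: AT1G06206 well-watered 30.415; AT1G06206 drought-stressed 34.280; EF1a well-watered 19.390; EF1a drought-stressed 18.920
ΔCt(well-watered) = 30.415 − 19.390 = 11.025
ΔCt(drought-stressed) = 34.280 − 18.920 = 15.360
ΔΔCt = 15.360 − 11.025 = 4.335
Fold change = 2^(−4.335) = 0.0495

0.050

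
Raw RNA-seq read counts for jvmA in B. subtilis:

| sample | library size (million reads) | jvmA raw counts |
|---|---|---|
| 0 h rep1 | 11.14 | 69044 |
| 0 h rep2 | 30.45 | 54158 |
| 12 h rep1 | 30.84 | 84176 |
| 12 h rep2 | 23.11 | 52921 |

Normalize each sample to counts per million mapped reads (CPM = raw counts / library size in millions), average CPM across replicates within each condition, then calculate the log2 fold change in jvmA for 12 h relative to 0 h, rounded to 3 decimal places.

-0.668

CPM(0 h rep1) = 69044 / 11.14 = 6197.8456
CPM(0 h rep2) = 54158 / 30.45 = 1778.5878
CPM(12 h rep1) = 84176 / 30.84 = 2729.4423
CPM(12 h rep2) = 52921 / 23.11 = 2289.9611
mean CPM(0 h) = 3988.2167; mean CPM(12 h) = 2509.7017
Fold change = 2509.7017 / 3988.2167 = 0.62928
log2(0.62928) = -0.6682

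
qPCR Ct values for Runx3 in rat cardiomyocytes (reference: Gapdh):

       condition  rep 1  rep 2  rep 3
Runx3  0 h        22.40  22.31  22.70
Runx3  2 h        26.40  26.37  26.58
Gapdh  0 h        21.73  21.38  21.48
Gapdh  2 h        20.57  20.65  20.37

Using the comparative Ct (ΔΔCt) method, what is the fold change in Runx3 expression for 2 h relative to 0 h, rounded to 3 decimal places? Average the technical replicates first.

0.032

Mean Ct: Runx3 0 h 22.470; Runx3 2 h 26.450; Gapdh 0 h 21.530; Gapdh 2 h 20.530
ΔCt(0 h) = 22.470 − 21.530 = 0.940
ΔCt(2 h) = 26.450 − 20.530 = 5.920
ΔΔCt = 5.920 − 0.940 = 4.980
Fold change = 2^(−4.980) = 0.0317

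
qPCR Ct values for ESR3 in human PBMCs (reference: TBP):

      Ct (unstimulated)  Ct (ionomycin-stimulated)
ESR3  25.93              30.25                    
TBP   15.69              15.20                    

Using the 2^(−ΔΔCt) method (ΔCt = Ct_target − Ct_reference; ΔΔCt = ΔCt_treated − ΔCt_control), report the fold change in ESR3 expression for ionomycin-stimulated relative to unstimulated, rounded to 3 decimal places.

0.036

ΔCt(unstimulated) = 25.930 − 15.690 = 10.240
ΔCt(ionomycin-stimulated) = 30.250 − 15.200 = 15.050
ΔΔCt = 15.050 − 10.240 = 4.810
Fold change = 2^(−4.810) = 0.0356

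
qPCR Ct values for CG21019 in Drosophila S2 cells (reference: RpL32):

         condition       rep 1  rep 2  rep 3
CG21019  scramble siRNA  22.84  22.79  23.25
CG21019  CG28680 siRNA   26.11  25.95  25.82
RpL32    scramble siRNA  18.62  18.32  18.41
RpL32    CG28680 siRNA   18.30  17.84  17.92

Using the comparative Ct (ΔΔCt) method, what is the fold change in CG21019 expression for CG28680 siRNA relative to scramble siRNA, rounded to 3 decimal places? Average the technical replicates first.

Mean Ct: CG21019 scramble siRNA 22.960; CG21019 CG28680 siRNA 25.960; RpL32 scramble siRNA 18.450; RpL32 CG28680 siRNA 18.020
ΔCt(scramble siRNA) = 22.960 − 18.450 = 4.510
ΔCt(CG28680 siRNA) = 25.960 − 18.020 = 7.940
ΔΔCt = 7.940 − 4.510 = 3.430
Fold change = 2^(−3.430) = 0.0928

0.093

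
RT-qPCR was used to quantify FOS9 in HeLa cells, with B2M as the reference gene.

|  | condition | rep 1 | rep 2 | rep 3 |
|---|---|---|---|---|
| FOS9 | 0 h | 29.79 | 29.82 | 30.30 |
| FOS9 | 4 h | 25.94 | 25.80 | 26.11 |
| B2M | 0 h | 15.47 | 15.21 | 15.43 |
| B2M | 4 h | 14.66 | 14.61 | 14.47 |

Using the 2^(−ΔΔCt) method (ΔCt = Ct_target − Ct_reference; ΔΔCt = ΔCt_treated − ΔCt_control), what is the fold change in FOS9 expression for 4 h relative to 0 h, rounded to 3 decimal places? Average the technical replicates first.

9.383

Mean Ct: FOS9 0 h 29.970; FOS9 4 h 25.950; B2M 0 h 15.370; B2M 4 h 14.580
ΔCt(0 h) = 29.970 − 15.370 = 14.600
ΔCt(4 h) = 25.950 − 14.580 = 11.370
ΔΔCt = 11.370 − 14.600 = -3.230
Fold change = 2^(−(-3.230)) = 2^3.230 = 9.3827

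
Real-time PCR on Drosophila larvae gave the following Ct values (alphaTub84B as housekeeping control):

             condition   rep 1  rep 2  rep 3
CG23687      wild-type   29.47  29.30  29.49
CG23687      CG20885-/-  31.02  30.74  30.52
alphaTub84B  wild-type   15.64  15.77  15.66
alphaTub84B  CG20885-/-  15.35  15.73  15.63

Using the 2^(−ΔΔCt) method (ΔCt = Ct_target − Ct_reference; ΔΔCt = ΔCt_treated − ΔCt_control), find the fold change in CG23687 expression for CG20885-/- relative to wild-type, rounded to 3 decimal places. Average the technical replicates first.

0.363

Mean Ct: CG23687 wild-type 29.420; CG23687 CG20885-/- 30.760; alphaTub84B wild-type 15.690; alphaTub84B CG20885-/- 15.570
ΔCt(wild-type) = 29.420 − 15.690 = 13.730
ΔCt(CG20885-/-) = 30.760 − 15.570 = 15.190
ΔΔCt = 15.190 − 13.730 = 1.460
Fold change = 2^(−1.460) = 0.3635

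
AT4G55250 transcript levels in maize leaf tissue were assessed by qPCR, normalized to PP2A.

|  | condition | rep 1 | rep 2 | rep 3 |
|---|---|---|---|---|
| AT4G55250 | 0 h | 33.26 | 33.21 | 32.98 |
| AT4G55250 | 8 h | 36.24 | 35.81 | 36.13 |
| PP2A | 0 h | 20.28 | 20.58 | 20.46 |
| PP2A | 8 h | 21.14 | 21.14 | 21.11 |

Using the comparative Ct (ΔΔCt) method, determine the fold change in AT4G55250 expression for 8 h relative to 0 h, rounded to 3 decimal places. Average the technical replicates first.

Mean Ct: AT4G55250 0 h 33.150; AT4G55250 8 h 36.060; PP2A 0 h 20.440; PP2A 8 h 21.130
ΔCt(0 h) = 33.150 − 20.440 = 12.710
ΔCt(8 h) = 36.060 − 21.130 = 14.930
ΔΔCt = 14.930 − 12.710 = 2.220
Fold change = 2^(−2.220) = 0.2146

0.215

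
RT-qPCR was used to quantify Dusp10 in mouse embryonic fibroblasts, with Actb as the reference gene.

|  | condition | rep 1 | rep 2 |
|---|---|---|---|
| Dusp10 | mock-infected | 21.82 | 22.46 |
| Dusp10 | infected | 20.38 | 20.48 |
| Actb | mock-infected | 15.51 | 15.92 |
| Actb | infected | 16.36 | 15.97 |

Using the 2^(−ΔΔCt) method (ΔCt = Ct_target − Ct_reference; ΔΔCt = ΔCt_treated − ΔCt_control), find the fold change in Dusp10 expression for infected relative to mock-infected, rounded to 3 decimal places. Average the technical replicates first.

Mean Ct: Dusp10 mock-infected 22.140; Dusp10 infected 20.430; Actb mock-infected 15.715; Actb infected 16.165
ΔCt(mock-infected) = 22.140 − 15.715 = 6.425
ΔCt(infected) = 20.430 − 16.165 = 4.265
ΔΔCt = 4.265 − 6.425 = -2.160
Fold change = 2^(−(-2.160)) = 2^2.160 = 4.4691

4.469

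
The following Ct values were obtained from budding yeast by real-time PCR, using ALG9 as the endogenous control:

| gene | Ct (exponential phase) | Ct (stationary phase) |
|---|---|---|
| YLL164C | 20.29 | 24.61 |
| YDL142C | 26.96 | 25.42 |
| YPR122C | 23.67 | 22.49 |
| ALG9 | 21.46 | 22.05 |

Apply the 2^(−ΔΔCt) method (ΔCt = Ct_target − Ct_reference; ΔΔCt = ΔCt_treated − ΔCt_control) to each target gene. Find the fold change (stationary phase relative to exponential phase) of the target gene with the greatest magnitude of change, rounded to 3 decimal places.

YLL164C: ΔΔCt = (24.61−22.05) − (20.29−21.46) = 2.56 − (-1.17) = 3.73; fold change = 2^-3.73 = 0.075
YDL142C: ΔΔCt = (25.42−22.05) − (26.96−21.46) = 3.37 − 5.50 = -2.13; fold change = 2^2.13 = 4.377
YPR122C: ΔΔCt = (22.49−22.05) − (23.67−21.46) = 0.44 − 2.21 = -1.77; fold change = 2^1.77 = 3.411
YLL164C has the largest |ΔΔCt| = 3.73.

0.075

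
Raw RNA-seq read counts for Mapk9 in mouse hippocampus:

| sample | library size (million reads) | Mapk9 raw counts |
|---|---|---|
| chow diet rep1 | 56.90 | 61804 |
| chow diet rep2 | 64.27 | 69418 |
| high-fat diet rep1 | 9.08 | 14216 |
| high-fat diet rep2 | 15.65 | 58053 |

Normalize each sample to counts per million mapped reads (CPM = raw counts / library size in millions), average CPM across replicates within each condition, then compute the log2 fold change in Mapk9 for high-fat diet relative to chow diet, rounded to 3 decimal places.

1.284

CPM(chow diet rep1) = 61804 / 56.90 = 1086.1863
CPM(chow diet rep2) = 69418 / 64.27 = 1080.0996
CPM(high-fat diet rep1) = 14216 / 9.08 = 1565.6388
CPM(high-fat diet rep2) = 58053 / 15.65 = 3709.4569
mean CPM(chow diet) = 1083.1429; mean CPM(high-fat diet) = 2637.5478
Fold change = 2637.5478 / 1083.1429 = 2.43509
log2(2.43509) = 1.2840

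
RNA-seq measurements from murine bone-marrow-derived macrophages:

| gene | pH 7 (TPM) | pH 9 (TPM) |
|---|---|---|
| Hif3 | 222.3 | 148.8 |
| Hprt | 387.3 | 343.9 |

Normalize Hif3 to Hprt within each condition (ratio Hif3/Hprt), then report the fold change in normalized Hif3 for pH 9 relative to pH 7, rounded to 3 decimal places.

Hif3/Hprt (pH 7) = 222.3 / 387.3 = 0.57397
Hif3/Hprt (pH 9) = 148.8 / 343.9 = 0.43268
Fold change = 0.43268 / 0.57397 = 0.7538

0.754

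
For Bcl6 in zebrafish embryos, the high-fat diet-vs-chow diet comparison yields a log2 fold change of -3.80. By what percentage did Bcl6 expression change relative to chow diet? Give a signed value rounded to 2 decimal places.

Fold change = 2^(-3.80) = 0.0718
Percent change = (FC − 1) × 100% = (0.0718 − 1) × 100 = -92.82%

-92.82%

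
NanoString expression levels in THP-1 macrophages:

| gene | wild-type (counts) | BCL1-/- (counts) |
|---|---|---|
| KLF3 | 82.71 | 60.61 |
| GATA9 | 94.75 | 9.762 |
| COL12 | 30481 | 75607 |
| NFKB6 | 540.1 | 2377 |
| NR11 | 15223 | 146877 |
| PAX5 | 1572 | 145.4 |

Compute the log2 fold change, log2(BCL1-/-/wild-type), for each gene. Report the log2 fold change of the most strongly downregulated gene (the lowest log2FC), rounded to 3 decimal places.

-3.435

log2(60.61/82.71) = -0.449  (KLF3)
log2(9.762/94.75) = -3.279  (GATA9)
log2(75607/30481) = 1.311  (COL12)
log2(2377/540.1) = 2.138  (NFKB6)
log2(146877/15223) = 3.270  (NR11)
log2(145.4/1572) = -3.435  (PAX5)
PAX5 is most strongly downregulated.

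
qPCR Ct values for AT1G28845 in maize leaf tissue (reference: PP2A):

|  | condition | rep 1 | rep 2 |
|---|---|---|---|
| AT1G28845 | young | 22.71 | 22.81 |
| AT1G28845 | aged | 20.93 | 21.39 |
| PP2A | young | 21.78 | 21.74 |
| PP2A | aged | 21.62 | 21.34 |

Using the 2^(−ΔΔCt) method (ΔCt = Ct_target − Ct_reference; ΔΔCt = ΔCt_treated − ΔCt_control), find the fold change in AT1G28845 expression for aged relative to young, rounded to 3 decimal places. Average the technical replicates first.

Mean Ct: AT1G28845 young 22.760; AT1G28845 aged 21.160; PP2A young 21.760; PP2A aged 21.480
ΔCt(young) = 22.760 − 21.760 = 1.000
ΔCt(aged) = 21.160 − 21.480 = -0.320
ΔΔCt = -0.320 − 1.000 = -1.320
Fold change = 2^(−(-1.320)) = 2^1.320 = 2.4967

2.497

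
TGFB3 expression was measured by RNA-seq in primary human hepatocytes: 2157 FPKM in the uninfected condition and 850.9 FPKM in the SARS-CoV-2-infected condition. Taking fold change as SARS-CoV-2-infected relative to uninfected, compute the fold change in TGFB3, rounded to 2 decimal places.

0.39

Fold change = 850.9 / 2157 = 0.394
TGFB3 is downregulated.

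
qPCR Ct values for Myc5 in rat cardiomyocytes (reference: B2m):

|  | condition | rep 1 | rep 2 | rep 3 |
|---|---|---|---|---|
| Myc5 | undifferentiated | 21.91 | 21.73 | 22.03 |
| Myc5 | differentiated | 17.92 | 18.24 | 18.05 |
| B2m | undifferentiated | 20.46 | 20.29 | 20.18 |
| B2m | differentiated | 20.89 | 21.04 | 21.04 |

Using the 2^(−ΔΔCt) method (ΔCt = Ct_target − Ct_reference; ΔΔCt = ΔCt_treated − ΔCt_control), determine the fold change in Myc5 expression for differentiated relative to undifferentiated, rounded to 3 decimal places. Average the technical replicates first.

22.627

Mean Ct: Myc5 undifferentiated 21.890; Myc5 differentiated 18.070; B2m undifferentiated 20.310; B2m differentiated 20.990
ΔCt(undifferentiated) = 21.890 − 20.310 = 1.580
ΔCt(differentiated) = 18.070 − 20.990 = -2.920
ΔΔCt = -2.920 − 1.580 = -4.500
Fold change = 2^(−(-4.500)) = 2^4.500 = 22.6274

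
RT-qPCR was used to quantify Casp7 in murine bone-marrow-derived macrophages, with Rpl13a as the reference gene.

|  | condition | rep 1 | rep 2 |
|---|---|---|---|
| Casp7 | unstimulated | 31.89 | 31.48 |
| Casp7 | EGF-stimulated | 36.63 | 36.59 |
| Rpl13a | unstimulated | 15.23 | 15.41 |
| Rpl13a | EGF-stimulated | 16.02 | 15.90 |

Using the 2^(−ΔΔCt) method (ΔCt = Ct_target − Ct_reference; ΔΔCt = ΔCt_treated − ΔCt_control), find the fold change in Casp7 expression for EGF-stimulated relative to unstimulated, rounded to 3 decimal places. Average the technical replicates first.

Mean Ct: Casp7 unstimulated 31.685; Casp7 EGF-stimulated 36.610; Rpl13a unstimulated 15.320; Rpl13a EGF-stimulated 15.960
ΔCt(unstimulated) = 31.685 − 15.320 = 16.365
ΔCt(EGF-stimulated) = 36.610 − 15.960 = 20.650
ΔΔCt = 20.650 − 16.365 = 4.285
Fold change = 2^(−4.285) = 0.0513

0.051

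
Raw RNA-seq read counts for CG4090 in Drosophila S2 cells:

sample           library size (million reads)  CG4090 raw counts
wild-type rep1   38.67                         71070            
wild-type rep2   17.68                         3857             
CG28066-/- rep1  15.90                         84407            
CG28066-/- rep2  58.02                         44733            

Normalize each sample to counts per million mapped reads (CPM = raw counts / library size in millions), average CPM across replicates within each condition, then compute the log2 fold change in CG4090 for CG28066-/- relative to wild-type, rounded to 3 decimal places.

CPM(wild-type rep1) = 71070 / 38.67 = 1837.8588
CPM(wild-type rep2) = 3857 / 17.68 = 218.1561
CPM(CG28066-/- rep1) = 84407 / 15.90 = 5308.6164
CPM(CG28066-/- rep2) = 44733 / 58.02 = 770.9928
mean CPM(wild-type) = 1028.0075; mean CPM(CG28066-/-) = 3039.8046
Fold change = 3039.8046 / 1028.0075 = 2.95699
log2(2.95699) = 1.5641

1.564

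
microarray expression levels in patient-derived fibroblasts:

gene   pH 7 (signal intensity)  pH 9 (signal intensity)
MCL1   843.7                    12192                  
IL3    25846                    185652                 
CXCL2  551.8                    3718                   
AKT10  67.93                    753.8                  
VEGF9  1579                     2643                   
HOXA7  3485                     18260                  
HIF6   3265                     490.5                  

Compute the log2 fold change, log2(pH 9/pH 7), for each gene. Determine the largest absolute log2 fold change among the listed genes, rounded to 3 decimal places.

log2(12192/843.7) = 3.853  (MCL1)
log2(185652/25846) = 2.845  (IL3)
log2(3718/551.8) = 2.752  (CXCL2)
log2(753.8/67.93) = 3.472  (AKT10)
log2(2643/1579) = 0.743  (VEGF9)
log2(18260/3485) = 2.389  (HOXA7)
log2(490.5/3265) = -2.735  (HIF6)
The largest magnitude belongs to MCL1.

3.853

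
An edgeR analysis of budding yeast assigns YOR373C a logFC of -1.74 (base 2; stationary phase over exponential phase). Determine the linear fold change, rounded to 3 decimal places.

0.299

Fold change = 2^(-1.74) = 0.2994
That is, YOR373C drops to 29.9% of the exponential phase level.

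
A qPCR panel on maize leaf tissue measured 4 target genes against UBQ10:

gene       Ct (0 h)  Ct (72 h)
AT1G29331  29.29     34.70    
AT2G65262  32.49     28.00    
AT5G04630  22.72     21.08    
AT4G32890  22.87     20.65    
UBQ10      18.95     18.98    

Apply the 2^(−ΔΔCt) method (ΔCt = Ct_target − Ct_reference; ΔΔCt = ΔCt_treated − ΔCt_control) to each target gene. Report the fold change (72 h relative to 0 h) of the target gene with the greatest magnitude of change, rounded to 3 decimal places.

0.024

AT1G29331: ΔΔCt = (34.70−18.98) − (29.29−18.95) = 15.72 − 10.34 = 5.38; fold change = 2^-5.38 = 0.024
AT2G65262: ΔΔCt = (28.00−18.98) − (32.49−18.95) = 9.02 − 13.54 = -4.52; fold change = 2^4.52 = 22.943
AT5G04630: ΔΔCt = (21.08−18.98) − (22.72−18.95) = 2.10 − 3.77 = -1.67; fold change = 2^1.67 = 3.182
AT4G32890: ΔΔCt = (20.65−18.98) − (22.87−18.95) = 1.67 − 3.92 = -2.25; fold change = 2^2.25 = 4.757
AT1G29331 has the largest |ΔΔCt| = 5.38.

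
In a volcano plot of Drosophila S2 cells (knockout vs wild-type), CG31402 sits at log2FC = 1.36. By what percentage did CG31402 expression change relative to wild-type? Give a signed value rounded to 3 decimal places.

156.685%

Fold change = 2^(1.36) = 2.5669
Percent change = (FC − 1) × 100% = (2.5669 − 1) × 100 = 156.685%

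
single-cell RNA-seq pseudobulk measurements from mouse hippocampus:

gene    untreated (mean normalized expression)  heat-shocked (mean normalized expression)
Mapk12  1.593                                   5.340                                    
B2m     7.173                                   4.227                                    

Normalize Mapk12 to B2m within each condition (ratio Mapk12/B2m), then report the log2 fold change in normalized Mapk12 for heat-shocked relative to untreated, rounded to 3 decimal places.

Mapk12/B2m (untreated) = 1.593 / 7.173 = 0.22208
Mapk12/B2m (heat-shocked) = 5.340 / 4.227 = 1.2633
Fold change = 1.2633 / 0.22208 = 5.6885
log2(5.6885) = 2.5080

2.508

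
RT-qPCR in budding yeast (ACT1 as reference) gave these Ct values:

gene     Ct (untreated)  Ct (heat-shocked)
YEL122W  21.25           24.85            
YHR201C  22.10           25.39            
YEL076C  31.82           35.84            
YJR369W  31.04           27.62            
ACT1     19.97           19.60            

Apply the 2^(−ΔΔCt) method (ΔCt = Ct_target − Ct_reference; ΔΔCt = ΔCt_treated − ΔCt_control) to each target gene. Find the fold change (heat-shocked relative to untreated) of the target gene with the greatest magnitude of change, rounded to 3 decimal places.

YEL122W: ΔΔCt = (24.85−19.60) − (21.25−19.97) = 5.25 − 1.28 = 3.97; fold change = 2^-3.97 = 0.064
YHR201C: ΔΔCt = (25.39−19.60) − (22.10−19.97) = 5.79 − 2.13 = 3.66; fold change = 2^-3.66 = 0.079
YEL076C: ΔΔCt = (35.84−19.60) − (31.82−19.97) = 16.24 − 11.85 = 4.39; fold change = 2^-4.39 = 0.048
YJR369W: ΔΔCt = (27.62−19.60) − (31.04−19.97) = 8.02 − 11.07 = -3.05; fold change = 2^3.05 = 8.282
YEL076C has the largest |ΔΔCt| = 4.39.

0.048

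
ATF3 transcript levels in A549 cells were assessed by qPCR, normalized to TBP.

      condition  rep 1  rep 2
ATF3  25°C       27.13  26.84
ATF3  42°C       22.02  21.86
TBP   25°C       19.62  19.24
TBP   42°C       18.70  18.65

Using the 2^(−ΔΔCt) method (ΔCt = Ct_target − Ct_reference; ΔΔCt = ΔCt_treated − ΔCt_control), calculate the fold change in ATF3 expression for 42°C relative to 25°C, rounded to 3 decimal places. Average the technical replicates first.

Mean Ct: ATF3 25°C 26.985; ATF3 42°C 21.940; TBP 25°C 19.430; TBP 42°C 18.675
ΔCt(25°C) = 26.985 − 19.430 = 7.555
ΔCt(42°C) = 21.940 − 18.675 = 3.265
ΔΔCt = 3.265 − 7.555 = -4.290
Fold change = 2^(−(-4.290)) = 2^4.290 = 19.5622

19.562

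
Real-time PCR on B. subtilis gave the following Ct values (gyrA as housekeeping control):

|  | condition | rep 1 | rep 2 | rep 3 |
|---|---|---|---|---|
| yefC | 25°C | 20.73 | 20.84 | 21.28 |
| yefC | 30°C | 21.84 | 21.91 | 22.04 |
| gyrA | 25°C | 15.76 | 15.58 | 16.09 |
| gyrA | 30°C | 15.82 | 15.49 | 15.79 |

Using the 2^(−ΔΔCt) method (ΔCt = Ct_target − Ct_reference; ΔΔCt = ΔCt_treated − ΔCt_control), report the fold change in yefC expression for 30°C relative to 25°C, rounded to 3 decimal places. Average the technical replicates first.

Mean Ct: yefC 25°C 20.950; yefC 30°C 21.930; gyrA 25°C 15.810; gyrA 30°C 15.700
ΔCt(25°C) = 20.950 − 15.810 = 5.140
ΔCt(30°C) = 21.930 − 15.700 = 6.230
ΔΔCt = 6.230 − 5.140 = 1.090
Fold change = 2^(−1.090) = 0.4698

0.470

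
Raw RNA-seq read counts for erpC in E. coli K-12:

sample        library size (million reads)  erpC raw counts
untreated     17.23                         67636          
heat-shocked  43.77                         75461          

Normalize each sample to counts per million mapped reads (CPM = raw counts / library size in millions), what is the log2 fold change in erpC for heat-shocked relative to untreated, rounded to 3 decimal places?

CPM(untreated) = 67636 / 17.23 = 3925.4788
CPM(heat-shocked) = 75461 / 43.77 = 1724.0347
Fold change = 1724.0347 / 3925.4788 = 0.43919
log2(0.43919) = -1.1871

-1.187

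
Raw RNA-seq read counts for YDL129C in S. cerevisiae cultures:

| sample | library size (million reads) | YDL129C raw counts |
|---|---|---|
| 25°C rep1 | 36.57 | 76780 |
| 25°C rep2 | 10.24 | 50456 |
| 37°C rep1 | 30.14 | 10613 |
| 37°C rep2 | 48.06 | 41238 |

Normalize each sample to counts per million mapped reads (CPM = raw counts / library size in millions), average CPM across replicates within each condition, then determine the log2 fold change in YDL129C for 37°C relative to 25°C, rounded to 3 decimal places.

-2.538

CPM(25°C rep1) = 76780 / 36.57 = 2099.5351
CPM(25°C rep2) = 50456 / 10.24 = 4927.3438
CPM(37°C rep1) = 10613 / 30.14 = 352.1234
CPM(37°C rep2) = 41238 / 48.06 = 858.0524
mean CPM(25°C) = 3513.4394; mean CPM(37°C) = 605.0879
Fold change = 605.0879 / 3513.4394 = 0.17222
log2(0.17222) = -2.5377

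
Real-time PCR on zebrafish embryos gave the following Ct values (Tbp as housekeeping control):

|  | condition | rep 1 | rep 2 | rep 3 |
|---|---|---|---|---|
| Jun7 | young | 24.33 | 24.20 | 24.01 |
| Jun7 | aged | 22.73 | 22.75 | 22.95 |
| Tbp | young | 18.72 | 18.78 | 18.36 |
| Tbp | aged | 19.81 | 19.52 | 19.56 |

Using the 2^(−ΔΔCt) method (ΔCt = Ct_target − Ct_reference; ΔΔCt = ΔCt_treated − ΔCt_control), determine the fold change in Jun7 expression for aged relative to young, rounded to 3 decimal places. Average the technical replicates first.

Mean Ct: Jun7 young 24.180; Jun7 aged 22.810; Tbp young 18.620; Tbp aged 19.630
ΔCt(young) = 24.180 − 18.620 = 5.560
ΔCt(aged) = 22.810 − 19.630 = 3.180
ΔΔCt = 3.180 − 5.560 = -2.380
Fold change = 2^(−(-2.380)) = 2^2.380 = 5.2054

5.205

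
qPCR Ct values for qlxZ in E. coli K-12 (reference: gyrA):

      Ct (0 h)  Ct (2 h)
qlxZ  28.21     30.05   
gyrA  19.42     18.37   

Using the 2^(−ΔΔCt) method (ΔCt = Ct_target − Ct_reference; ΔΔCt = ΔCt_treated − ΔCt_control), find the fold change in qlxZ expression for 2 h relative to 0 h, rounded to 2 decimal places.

ΔCt(0 h) = 28.210 − 19.420 = 8.790
ΔCt(2 h) = 30.050 − 18.370 = 11.680
ΔΔCt = 11.680 − 8.790 = 2.890
Fold change = 2^(−2.890) = 0.135

0.13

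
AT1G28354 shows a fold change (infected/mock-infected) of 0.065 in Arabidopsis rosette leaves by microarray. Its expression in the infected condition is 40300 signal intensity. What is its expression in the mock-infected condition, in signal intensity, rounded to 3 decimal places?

mock-infected expression = 40300 / 0.065 = 620000.000

620000.000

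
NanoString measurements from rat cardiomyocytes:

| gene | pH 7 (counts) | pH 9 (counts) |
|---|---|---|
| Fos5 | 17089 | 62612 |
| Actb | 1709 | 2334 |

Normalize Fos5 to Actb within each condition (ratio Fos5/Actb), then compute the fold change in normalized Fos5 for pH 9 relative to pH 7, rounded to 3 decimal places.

Fos5/Actb (pH 7) = 17089 / 1709 = 9.9994
Fos5/Actb (pH 9) = 62612 / 2334 = 26.826
Fold change = 26.826 / 9.9994 = 2.6828

2.683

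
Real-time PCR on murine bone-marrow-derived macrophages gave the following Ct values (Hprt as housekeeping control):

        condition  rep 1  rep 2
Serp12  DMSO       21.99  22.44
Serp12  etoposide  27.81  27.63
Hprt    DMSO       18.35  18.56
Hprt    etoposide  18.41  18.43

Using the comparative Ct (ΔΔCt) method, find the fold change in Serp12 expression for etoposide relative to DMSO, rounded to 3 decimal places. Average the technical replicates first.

0.021

Mean Ct: Serp12 DMSO 22.215; Serp12 etoposide 27.720; Hprt DMSO 18.455; Hprt etoposide 18.420
ΔCt(DMSO) = 22.215 − 18.455 = 3.760
ΔCt(etoposide) = 27.720 − 18.420 = 9.300
ΔΔCt = 9.300 − 3.760 = 5.540
Fold change = 2^(−5.540) = 0.0215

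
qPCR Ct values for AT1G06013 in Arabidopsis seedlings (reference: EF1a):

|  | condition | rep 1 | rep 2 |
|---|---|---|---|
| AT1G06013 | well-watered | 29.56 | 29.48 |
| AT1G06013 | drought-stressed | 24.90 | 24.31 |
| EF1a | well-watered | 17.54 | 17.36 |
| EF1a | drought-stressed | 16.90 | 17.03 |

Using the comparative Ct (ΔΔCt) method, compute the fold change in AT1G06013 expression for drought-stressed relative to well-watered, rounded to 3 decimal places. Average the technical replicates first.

21.556

Mean Ct: AT1G06013 well-watered 29.520; AT1G06013 drought-stressed 24.605; EF1a well-watered 17.450; EF1a drought-stressed 16.965
ΔCt(well-watered) = 29.520 − 17.450 = 12.070
ΔCt(drought-stressed) = 24.605 − 16.965 = 7.640
ΔΔCt = 7.640 − 12.070 = -4.430
Fold change = 2^(−(-4.430)) = 2^4.430 = 21.5557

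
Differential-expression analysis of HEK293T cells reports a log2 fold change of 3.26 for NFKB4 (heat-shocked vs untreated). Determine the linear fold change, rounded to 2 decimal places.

Fold change = 2^(3.26) = 9.580

9.58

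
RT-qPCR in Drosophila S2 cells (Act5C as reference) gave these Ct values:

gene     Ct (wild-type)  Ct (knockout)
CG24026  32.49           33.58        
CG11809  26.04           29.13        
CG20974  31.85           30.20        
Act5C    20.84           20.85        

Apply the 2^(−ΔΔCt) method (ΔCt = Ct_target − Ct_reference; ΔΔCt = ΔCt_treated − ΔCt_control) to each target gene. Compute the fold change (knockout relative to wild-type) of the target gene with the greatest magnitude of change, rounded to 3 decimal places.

0.118

CG24026: ΔΔCt = (33.58−20.85) − (32.49−20.84) = 12.73 − 11.65 = 1.08; fold change = 2^-1.08 = 0.473
CG11809: ΔΔCt = (29.13−20.85) − (26.04−20.84) = 8.28 − 5.20 = 3.08; fold change = 2^-3.08 = 0.118
CG20974: ΔΔCt = (30.20−20.85) − (31.85−20.84) = 9.35 − 11.01 = -1.66; fold change = 2^1.66 = 3.160
CG11809 has the largest |ΔΔCt| = 3.08.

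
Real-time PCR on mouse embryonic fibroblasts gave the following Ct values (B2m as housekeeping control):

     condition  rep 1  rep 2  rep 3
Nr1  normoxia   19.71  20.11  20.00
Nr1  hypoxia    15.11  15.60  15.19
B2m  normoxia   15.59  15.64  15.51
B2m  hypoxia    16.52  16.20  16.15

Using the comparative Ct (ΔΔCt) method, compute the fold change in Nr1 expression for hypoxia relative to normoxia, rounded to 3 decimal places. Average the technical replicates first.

Mean Ct: Nr1 normoxia 19.940; Nr1 hypoxia 15.300; B2m normoxia 15.580; B2m hypoxia 16.290
ΔCt(normoxia) = 19.940 − 15.580 = 4.360
ΔCt(hypoxia) = 15.300 − 16.290 = -0.990
ΔΔCt = -0.990 − 4.360 = -5.350
Fold change = 2^(−(-5.350)) = 2^5.350 = 40.7859

40.786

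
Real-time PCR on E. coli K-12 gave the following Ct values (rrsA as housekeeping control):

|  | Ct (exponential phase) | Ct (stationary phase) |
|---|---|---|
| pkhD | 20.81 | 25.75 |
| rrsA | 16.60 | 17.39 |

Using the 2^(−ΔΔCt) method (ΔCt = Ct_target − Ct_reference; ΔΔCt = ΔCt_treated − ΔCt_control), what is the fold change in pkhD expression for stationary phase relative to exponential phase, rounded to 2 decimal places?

0.06

ΔCt(exponential phase) = 20.810 − 16.600 = 4.210
ΔCt(stationary phase) = 25.750 − 17.390 = 8.360
ΔΔCt = 8.360 − 4.210 = 4.150
Fold change = 2^(−4.150) = 0.056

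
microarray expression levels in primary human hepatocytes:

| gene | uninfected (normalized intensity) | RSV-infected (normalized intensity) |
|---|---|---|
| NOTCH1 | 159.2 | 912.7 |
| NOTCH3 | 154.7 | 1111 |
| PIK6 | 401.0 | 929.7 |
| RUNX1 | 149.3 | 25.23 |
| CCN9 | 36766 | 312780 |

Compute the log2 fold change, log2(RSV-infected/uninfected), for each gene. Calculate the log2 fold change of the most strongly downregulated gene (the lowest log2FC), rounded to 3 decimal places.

-2.565

log2(912.7/159.2) = 2.519  (NOTCH1)
log2(1111/154.7) = 2.844  (NOTCH3)
log2(929.7/401.0) = 1.213  (PIK6)
log2(25.23/149.3) = -2.565  (RUNX1)
log2(312780/36766) = 3.089  (CCN9)
RUNX1 is most strongly downregulated.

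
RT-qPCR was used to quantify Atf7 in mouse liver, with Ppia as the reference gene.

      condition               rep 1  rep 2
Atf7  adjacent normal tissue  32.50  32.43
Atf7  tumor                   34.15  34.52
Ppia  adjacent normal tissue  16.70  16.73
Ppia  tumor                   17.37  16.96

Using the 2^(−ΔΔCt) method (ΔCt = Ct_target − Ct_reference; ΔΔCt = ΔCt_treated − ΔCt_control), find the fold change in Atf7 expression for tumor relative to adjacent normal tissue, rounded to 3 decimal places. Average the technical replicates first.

0.374

Mean Ct: Atf7 adjacent normal tissue 32.465; Atf7 tumor 34.335; Ppia adjacent normal tissue 16.715; Ppia tumor 17.165
ΔCt(adjacent normal tissue) = 32.465 − 16.715 = 15.750
ΔCt(tumor) = 34.335 − 17.165 = 17.170
ΔΔCt = 17.170 − 15.750 = 1.420
Fold change = 2^(−1.420) = 0.3737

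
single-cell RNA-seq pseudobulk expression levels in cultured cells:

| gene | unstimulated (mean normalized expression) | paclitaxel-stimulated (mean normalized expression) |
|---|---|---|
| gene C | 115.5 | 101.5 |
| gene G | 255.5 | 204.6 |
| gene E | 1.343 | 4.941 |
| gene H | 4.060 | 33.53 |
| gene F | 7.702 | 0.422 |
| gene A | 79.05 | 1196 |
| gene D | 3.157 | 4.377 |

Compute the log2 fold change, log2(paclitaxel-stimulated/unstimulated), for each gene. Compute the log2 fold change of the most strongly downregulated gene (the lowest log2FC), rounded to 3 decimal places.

log2(101.5/115.5) = -0.186  (gene C)
log2(204.6/255.5) = -0.321  (gene G)
log2(4.941/1.343) = 1.879  (gene E)
log2(33.53/4.060) = 3.046  (gene H)
log2(0.422/7.702) = -4.190  (gene F)
log2(1196/79.05) = 3.919  (gene A)
log2(4.377/3.157) = 0.471  (gene D)
gene F is most strongly downregulated.

-4.190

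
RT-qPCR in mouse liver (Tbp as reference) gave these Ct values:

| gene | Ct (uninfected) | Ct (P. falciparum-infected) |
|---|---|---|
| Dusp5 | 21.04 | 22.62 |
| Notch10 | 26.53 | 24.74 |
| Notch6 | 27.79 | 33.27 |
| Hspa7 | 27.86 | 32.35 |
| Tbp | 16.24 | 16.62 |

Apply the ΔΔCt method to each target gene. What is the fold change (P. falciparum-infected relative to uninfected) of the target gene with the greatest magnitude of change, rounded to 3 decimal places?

Dusp5: ΔΔCt = (22.62−16.62) − (21.04−16.24) = 6.00 − 4.80 = 1.20; fold change = 2^-1.20 = 0.435
Notch10: ΔΔCt = (24.74−16.62) − (26.53−16.24) = 8.12 − 10.29 = -2.17; fold change = 2^2.17 = 4.500
Notch6: ΔΔCt = (33.27−16.62) − (27.79−16.24) = 16.65 − 11.55 = 5.10; fold change = 2^-5.10 = 0.029
Hspa7: ΔΔCt = (32.35−16.62) − (27.86−16.24) = 15.73 − 11.62 = 4.11; fold change = 2^-4.11 = 0.058
Notch6 has the largest |ΔΔCt| = 5.10.

0.029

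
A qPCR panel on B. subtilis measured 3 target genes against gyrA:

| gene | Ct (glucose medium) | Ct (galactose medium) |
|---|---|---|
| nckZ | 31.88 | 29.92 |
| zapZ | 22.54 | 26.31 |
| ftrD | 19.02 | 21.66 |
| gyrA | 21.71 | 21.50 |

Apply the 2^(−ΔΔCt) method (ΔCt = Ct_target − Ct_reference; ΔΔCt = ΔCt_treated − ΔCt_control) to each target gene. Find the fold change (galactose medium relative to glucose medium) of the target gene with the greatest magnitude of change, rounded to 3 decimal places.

nckZ: ΔΔCt = (29.92−21.50) − (31.88−21.71) = 8.42 − 10.17 = -1.75; fold change = 2^1.75 = 3.364
zapZ: ΔΔCt = (26.31−21.50) − (22.54−21.71) = 4.81 − 0.83 = 3.98; fold change = 2^-3.98 = 0.063
ftrD: ΔΔCt = (21.66−21.50) − (19.02−21.71) = 0.16 − (-2.69) = 2.85; fold change = 2^-2.85 = 0.139
zapZ has the largest |ΔΔCt| = 3.98.

0.063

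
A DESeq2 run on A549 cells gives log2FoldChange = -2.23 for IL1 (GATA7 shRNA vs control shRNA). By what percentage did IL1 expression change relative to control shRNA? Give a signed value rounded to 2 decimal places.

-78.68%

Fold change = 2^(-2.23) = 0.2132
Percent change = (FC − 1) × 100% = (0.2132 − 1) × 100 = -78.68%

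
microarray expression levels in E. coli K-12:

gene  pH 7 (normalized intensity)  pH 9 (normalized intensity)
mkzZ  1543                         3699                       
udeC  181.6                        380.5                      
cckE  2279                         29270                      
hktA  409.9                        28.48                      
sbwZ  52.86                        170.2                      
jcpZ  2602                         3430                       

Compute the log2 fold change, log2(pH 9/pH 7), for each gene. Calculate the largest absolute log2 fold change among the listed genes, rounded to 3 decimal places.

3.847

log2(3699/1543) = 1.261  (mkzZ)
log2(380.5/181.6) = 1.067  (udeC)
log2(29270/2279) = 3.683  (cckE)
log2(28.48/409.9) = -3.847  (hktA)
log2(170.2/52.86) = 1.687  (sbwZ)
log2(3430/2602) = 0.399  (jcpZ)
The largest magnitude belongs to hktA.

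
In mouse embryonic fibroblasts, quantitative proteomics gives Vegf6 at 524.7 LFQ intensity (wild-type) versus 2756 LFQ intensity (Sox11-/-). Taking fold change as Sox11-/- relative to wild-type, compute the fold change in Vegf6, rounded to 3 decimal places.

5.253

Fold change = 2756 / 524.7 = 5.2525
Vegf6 is upregulated.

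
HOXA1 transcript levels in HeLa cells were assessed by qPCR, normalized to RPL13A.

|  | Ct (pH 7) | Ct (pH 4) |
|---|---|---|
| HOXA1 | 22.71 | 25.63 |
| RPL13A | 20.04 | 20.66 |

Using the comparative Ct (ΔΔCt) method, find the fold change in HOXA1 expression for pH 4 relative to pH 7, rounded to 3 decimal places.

0.203

ΔCt(pH 7) = 22.710 − 20.040 = 2.670
ΔCt(pH 4) = 25.630 − 20.660 = 4.970
ΔΔCt = 4.970 − 2.670 = 2.300
Fold change = 2^(−2.300) = 0.2031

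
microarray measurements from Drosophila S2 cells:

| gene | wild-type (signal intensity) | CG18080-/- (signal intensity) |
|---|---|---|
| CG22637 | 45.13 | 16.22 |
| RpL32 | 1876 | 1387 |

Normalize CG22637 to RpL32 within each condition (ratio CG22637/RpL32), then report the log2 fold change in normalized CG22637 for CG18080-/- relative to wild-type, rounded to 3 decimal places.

CG22637/RpL32 (wild-type) = 45.13 / 1876 = 0.024057
CG22637/RpL32 (CG18080-/-) = 16.22 / 1387 = 0.011694
Fold change = 0.011694 / 0.024057 = 0.4861
log2(0.4861) = -1.0406

-1.041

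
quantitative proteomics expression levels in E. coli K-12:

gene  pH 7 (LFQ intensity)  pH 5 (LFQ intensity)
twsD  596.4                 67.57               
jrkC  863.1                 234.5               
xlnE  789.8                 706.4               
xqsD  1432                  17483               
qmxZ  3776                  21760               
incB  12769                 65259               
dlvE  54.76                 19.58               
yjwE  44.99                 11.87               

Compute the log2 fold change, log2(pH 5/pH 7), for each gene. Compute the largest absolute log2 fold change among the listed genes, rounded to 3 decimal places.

3.610

log2(67.57/596.4) = -3.142  (twsD)
log2(234.5/863.1) = -1.880  (jrkC)
log2(706.4/789.8) = -0.161  (xlnE)
log2(17483/1432) = 3.610  (xqsD)
log2(21760/3776) = 2.527  (qmxZ)
log2(65259/12769) = 2.354  (incB)
log2(19.58/54.76) = -1.484  (dlvE)
log2(11.87/44.99) = -1.922  (yjwE)
The largest magnitude belongs to xqsD.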